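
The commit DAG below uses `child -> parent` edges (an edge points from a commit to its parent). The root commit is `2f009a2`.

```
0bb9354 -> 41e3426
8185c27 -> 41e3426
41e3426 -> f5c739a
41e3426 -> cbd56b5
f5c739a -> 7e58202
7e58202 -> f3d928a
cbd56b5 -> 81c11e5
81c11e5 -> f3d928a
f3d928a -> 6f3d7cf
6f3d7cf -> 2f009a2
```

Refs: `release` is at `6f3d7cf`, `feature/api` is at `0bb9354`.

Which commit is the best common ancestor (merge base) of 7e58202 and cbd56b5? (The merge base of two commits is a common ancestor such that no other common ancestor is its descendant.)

f3d928a

Ancestors of 7e58202: {2f009a2, 6f3d7cf, 7e58202, f3d928a}.
Ancestors of cbd56b5: {2f009a2, 6f3d7cf, 81c11e5, cbd56b5, f3d928a}.
Common ancestors: {2f009a2, 6f3d7cf, f3d928a}.
Among these, f3d928a is not an ancestor of any other common ancestor — it is the merge base.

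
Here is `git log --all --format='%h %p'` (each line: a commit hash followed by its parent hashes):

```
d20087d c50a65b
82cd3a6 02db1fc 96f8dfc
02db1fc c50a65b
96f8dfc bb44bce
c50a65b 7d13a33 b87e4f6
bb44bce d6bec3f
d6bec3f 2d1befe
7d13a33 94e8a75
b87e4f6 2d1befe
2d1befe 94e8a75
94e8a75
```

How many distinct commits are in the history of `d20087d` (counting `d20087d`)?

Walking parent pointers from d20087d: reachable set = {2d1befe, 7d13a33, 94e8a75, b87e4f6, c50a65b, d20087d}.
That is 6 commits.

6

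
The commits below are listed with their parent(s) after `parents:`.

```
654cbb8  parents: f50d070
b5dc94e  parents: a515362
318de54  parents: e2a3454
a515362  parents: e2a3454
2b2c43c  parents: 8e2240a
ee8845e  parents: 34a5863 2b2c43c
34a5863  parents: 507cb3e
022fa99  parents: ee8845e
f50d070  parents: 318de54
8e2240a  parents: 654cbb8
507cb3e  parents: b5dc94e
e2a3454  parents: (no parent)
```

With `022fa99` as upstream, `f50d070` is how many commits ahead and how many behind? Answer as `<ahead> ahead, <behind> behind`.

Reachable from f50d070: {318de54, e2a3454, f50d070}.
Reachable from 022fa99: {022fa99, 2b2c43c, 318de54, 34a5863, 507cb3e, 654cbb8, 8e2240a, a515362, b5dc94e, e2a3454, ee8845e, f50d070}.
Only in f50d070's history (ahead): {} — 0.
Only in 022fa99's history (behind): {022fa99, 2b2c43c, 34a5863, 507cb3e, 654cbb8, 8e2240a, a515362, b5dc94e, ee8845e} — 9.

0 ahead, 9 behind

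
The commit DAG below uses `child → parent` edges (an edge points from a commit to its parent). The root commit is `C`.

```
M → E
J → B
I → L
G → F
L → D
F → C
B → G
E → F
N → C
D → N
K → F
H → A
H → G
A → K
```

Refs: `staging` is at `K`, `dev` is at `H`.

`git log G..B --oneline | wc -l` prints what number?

1

Reachable from B: {B, C, F, G}.
Reachable from G: {C, F, G}.
In B's history but not G's: {B} — 1 commit.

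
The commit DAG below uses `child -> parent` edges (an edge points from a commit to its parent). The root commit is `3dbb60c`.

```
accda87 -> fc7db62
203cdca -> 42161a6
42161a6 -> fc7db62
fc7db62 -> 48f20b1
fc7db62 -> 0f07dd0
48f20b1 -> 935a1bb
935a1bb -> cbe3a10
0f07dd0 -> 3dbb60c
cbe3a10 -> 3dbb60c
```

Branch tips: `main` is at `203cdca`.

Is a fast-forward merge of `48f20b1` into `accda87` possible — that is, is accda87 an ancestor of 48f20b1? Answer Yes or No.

No

A fast-forward from accda87 to 48f20b1 is possible iff accda87 is an ancestor of 48f20b1.
Ancestors of 48f20b1: {3dbb60c, 48f20b1, 935a1bb, cbe3a10}.
accda87 is not among them, so fast-forward is not possible.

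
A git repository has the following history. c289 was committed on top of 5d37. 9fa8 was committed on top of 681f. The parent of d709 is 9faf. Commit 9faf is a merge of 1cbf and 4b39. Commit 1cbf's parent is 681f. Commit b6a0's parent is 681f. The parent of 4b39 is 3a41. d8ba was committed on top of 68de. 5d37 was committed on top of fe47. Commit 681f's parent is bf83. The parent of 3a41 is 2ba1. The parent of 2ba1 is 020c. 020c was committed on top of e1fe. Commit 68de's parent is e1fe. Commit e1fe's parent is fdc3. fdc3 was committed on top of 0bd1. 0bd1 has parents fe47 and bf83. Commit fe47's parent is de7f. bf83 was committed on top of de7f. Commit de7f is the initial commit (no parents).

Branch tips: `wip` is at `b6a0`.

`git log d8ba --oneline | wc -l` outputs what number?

Walking parent pointers from d8ba: reachable set = {0bd1, 68de, bf83, d8ba, de7f, e1fe, fdc3, fe47}.
That is 8 commits.

8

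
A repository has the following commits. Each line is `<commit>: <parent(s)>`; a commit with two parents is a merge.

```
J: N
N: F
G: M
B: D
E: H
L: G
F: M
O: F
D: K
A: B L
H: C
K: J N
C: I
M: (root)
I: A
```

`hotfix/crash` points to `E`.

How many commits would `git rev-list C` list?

Walking parent pointers from C: reachable set = {A, B, C, D, F, G, I, J, K, L, M, N}.
That is 12 commits.

12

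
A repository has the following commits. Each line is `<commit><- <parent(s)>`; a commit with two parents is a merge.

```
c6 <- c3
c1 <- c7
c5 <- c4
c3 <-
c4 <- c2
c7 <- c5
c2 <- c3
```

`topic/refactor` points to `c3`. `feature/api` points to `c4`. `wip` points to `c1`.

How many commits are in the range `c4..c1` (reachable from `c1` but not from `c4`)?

3

Reachable from c1: {c1, c2, c3, c4, c5, c7}.
Reachable from c4: {c2, c3, c4}.
In c1's history but not c4's: {c1, c5, c7} — 3 commits.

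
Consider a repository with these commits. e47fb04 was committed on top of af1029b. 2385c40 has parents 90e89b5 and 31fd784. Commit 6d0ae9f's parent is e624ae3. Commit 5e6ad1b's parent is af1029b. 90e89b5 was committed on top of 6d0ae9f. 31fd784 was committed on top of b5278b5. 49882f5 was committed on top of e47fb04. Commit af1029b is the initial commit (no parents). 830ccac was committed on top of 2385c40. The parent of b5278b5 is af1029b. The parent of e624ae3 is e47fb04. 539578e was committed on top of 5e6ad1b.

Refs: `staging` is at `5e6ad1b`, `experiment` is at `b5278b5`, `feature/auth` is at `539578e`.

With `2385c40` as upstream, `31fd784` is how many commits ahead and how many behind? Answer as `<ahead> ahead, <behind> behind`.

0 ahead, 5 behind

Reachable from 31fd784: {31fd784, af1029b, b5278b5}.
Reachable from 2385c40: {2385c40, 31fd784, 6d0ae9f, 90e89b5, af1029b, b5278b5, e47fb04, e624ae3}.
Only in 31fd784's history (ahead): {} — 0.
Only in 2385c40's history (behind): {2385c40, 6d0ae9f, 90e89b5, e47fb04, e624ae3} — 5.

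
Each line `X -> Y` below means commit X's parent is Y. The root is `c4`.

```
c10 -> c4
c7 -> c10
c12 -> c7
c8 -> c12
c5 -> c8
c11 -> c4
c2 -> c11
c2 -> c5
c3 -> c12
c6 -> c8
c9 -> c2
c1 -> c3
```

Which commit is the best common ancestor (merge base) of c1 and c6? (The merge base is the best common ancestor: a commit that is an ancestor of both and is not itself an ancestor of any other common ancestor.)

Ancestors of c1: {c1, c10, c12, c3, c4, c7}.
Ancestors of c6: {c10, c12, c4, c6, c7, c8}.
Common ancestors: {c10, c12, c4, c7}.
Among these, c12 is not an ancestor of any other common ancestor — it is the merge base.

c12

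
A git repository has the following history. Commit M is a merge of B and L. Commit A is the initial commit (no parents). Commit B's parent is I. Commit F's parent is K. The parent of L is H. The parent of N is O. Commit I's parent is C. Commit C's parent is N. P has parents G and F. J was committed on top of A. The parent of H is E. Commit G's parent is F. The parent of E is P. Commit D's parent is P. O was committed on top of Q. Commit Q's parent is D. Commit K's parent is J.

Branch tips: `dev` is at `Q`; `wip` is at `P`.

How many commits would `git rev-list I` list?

12

Walking parent pointers from I: reachable set = {A, C, D, F, G, I, J, K, N, O, P, Q}.
That is 12 commits.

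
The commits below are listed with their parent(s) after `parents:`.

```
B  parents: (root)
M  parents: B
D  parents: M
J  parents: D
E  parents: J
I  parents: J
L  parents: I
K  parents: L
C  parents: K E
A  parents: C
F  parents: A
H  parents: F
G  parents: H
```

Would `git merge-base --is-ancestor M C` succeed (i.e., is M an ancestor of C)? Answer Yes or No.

Yes

Ancestors of C (commits reachable by following parents): {B, C, D, E, I, J, K, L, M}.
M is in that set, so it is an ancestor of C.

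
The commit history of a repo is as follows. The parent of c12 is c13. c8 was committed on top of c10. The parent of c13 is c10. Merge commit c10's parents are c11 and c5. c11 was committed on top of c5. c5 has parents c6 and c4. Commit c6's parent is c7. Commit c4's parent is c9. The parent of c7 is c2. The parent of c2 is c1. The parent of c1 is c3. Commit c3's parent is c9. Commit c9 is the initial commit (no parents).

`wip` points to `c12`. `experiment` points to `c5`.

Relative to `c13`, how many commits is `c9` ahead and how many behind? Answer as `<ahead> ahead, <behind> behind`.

0 ahead, 10 behind

Reachable from c9: {c9}.
Reachable from c13: {c1, c10, c11, c13, c2, c3, c4, c5, c6, c7, c9}.
Only in c9's history (ahead): {} — 0.
Only in c13's history (behind): {c1, c10, c11, c13, c2, c3, c4, c5, c6, c7} — 10.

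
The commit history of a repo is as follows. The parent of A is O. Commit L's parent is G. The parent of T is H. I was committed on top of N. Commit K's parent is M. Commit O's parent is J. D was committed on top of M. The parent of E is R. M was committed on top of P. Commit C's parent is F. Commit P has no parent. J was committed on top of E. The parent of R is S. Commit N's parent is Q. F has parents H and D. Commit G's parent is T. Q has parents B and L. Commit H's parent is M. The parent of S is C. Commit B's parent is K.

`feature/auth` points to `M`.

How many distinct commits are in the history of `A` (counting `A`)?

12

Walking parent pointers from A: reachable set = {A, C, D, E, F, H, J, M, O, P, R, S}.
That is 12 commits.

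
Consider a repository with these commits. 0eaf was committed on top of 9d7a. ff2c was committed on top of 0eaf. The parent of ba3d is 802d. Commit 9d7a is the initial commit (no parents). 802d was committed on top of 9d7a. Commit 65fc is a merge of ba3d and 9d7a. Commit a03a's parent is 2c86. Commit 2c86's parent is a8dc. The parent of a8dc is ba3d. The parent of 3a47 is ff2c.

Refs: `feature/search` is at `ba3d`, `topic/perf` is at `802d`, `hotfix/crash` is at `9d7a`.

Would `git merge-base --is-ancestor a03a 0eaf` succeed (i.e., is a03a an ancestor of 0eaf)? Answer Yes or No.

Ancestors of 0eaf: {0eaf, 9d7a}.
a03a is not in that set, so it is not an ancestor of 0eaf.

No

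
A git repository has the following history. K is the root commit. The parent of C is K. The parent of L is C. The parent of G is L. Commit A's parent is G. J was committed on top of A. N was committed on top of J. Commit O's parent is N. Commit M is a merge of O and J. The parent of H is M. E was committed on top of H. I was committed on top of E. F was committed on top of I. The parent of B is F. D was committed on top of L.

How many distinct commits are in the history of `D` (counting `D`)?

4

Walking parent pointers from D: reachable set = {C, D, K, L}.
That is 4 commits.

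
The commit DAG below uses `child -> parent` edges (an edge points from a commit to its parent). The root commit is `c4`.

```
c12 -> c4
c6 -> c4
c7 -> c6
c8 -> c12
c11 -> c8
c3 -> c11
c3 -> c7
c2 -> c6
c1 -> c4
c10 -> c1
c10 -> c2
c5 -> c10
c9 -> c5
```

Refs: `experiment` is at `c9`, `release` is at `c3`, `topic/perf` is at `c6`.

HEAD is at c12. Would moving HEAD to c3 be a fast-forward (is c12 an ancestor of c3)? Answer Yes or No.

Yes

A fast-forward from c12 to c3 is possible iff c12 is an ancestor of c3.
Ancestors of c3: {c11, c12, c3, c4, c6, c7, c8}.
c12 is among them, so fast-forward is possible.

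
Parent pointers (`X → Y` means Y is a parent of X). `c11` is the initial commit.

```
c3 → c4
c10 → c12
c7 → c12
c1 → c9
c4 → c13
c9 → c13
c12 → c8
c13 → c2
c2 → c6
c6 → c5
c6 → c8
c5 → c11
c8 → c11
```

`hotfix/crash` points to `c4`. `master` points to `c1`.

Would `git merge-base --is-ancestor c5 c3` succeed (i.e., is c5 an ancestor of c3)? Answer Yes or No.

Yes

Ancestors of c3 (commits reachable by following parents): {c11, c13, c2, c3, c4, c5, c6, c8}.
c5 is in that set, so it is an ancestor of c3.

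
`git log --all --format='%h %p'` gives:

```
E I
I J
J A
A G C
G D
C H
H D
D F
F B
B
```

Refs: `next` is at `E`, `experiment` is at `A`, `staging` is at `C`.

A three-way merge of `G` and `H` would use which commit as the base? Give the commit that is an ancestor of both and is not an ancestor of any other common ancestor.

D

Ancestors of G: {B, D, F, G}.
Ancestors of H: {B, D, F, H}.
Common ancestors: {B, D, F}.
Among these, D is not an ancestor of any other common ancestor — it is the merge base.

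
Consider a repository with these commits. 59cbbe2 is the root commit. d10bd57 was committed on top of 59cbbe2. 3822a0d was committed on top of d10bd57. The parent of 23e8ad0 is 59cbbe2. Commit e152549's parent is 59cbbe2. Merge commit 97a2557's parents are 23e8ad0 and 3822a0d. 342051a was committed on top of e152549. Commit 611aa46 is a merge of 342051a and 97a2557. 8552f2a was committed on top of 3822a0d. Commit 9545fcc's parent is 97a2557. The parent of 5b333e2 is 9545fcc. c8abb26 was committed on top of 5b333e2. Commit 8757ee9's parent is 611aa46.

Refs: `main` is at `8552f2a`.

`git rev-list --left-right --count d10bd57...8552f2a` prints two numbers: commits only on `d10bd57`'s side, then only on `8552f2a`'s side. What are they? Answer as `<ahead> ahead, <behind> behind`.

Reachable from d10bd57: {59cbbe2, d10bd57}.
Reachable from 8552f2a: {3822a0d, 59cbbe2, 8552f2a, d10bd57}.
Only in d10bd57's history (ahead): {} — 0.
Only in 8552f2a's history (behind): {3822a0d, 8552f2a} — 2.

0 ahead, 2 behind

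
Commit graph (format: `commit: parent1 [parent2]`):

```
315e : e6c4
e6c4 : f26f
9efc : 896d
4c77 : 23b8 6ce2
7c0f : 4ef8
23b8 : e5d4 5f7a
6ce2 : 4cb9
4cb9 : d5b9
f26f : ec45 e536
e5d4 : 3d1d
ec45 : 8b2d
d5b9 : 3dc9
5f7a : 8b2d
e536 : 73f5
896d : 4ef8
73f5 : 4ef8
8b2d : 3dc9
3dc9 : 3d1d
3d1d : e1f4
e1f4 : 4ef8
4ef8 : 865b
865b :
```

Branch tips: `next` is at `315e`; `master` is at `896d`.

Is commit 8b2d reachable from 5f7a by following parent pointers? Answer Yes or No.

Yes

Ancestors of 5f7a (commits reachable by following parents): {3d1d, 3dc9, 4ef8, 5f7a, 865b, 8b2d, e1f4}.
8b2d is in that set, so it is an ancestor of 5f7a.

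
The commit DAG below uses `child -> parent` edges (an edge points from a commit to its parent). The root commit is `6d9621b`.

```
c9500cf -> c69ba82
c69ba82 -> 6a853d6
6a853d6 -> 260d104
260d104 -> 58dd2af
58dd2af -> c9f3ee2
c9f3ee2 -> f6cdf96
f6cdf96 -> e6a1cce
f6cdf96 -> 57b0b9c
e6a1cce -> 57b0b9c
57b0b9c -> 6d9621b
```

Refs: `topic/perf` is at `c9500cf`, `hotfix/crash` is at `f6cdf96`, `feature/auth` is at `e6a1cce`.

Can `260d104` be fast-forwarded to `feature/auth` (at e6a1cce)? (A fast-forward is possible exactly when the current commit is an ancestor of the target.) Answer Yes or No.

A fast-forward from 260d104 to e6a1cce is possible iff 260d104 is an ancestor of e6a1cce.
Ancestors of e6a1cce: {57b0b9c, 6d9621b, e6a1cce}.
260d104 is not among them, so fast-forward is not possible.

No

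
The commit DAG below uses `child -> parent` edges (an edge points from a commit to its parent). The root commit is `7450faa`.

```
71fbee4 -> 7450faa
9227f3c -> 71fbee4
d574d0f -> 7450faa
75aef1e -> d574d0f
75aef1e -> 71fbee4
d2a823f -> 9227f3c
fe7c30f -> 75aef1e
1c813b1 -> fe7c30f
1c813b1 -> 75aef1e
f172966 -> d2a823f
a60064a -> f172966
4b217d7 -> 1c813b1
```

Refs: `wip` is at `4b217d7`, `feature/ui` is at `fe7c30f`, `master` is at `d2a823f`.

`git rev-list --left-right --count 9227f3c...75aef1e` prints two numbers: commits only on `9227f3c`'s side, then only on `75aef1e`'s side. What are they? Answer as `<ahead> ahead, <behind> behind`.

1 ahead, 2 behind

Reachable from 9227f3c: {71fbee4, 7450faa, 9227f3c}.
Reachable from 75aef1e: {71fbee4, 7450faa, 75aef1e, d574d0f}.
Only in 9227f3c's history (ahead): {9227f3c} — 1.
Only in 75aef1e's history (behind): {75aef1e, d574d0f} — 2.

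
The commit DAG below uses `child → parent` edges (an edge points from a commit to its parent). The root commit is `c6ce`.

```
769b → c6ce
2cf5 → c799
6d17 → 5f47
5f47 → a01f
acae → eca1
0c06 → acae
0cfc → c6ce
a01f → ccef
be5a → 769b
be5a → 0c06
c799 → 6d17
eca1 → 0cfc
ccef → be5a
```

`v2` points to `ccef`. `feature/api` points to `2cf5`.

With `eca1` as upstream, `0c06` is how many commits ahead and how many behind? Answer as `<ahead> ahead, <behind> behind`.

Reachable from 0c06: {0c06, 0cfc, acae, c6ce, eca1}.
Reachable from eca1: {0cfc, c6ce, eca1}.
Only in 0c06's history (ahead): {0c06, acae} — 2.
Only in eca1's history (behind): {} — 0.

2 ahead, 0 behind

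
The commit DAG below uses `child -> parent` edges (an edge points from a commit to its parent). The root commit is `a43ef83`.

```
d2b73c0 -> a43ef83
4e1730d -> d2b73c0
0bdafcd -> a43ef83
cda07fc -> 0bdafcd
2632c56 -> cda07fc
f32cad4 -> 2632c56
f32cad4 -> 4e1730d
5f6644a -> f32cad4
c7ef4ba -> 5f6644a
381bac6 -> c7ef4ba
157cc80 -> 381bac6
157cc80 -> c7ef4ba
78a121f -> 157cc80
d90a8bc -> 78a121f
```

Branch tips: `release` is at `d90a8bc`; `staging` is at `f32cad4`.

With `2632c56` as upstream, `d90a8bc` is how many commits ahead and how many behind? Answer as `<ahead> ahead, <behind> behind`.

Reachable from d90a8bc: {0bdafcd, 157cc80, 2632c56, 381bac6, 4e1730d, 5f6644a, 78a121f, a43ef83, c7ef4ba, cda07fc, d2b73c0, d90a8bc, f32cad4}.
Reachable from 2632c56: {0bdafcd, 2632c56, a43ef83, cda07fc}.
Only in d90a8bc's history (ahead): {157cc80, 381bac6, 4e1730d, 5f6644a, 78a121f, c7ef4ba, d2b73c0, d90a8bc, f32cad4} — 9.
Only in 2632c56's history (behind): {} — 0.

9 ahead, 0 behind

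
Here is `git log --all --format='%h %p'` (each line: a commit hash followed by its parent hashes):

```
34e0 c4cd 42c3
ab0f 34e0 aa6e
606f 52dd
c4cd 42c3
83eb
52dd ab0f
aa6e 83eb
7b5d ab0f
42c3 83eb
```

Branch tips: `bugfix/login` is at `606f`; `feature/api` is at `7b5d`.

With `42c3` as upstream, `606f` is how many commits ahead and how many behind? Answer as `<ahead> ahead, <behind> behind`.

6 ahead, 0 behind

Reachable from 606f: {34e0, 42c3, 52dd, 606f, 83eb, aa6e, ab0f, c4cd}.
Reachable from 42c3: {42c3, 83eb}.
Only in 606f's history (ahead): {34e0, 52dd, 606f, aa6e, ab0f, c4cd} — 6.
Only in 42c3's history (behind): {} — 0.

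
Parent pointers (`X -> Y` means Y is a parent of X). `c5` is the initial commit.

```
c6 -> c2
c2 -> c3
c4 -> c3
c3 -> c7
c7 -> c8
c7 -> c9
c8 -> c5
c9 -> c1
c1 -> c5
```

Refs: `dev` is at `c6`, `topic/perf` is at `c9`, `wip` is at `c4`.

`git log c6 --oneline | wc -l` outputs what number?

8

Walking parent pointers from c6: reachable set = {c1, c2, c3, c5, c6, c7, c8, c9}.
That is 8 commits.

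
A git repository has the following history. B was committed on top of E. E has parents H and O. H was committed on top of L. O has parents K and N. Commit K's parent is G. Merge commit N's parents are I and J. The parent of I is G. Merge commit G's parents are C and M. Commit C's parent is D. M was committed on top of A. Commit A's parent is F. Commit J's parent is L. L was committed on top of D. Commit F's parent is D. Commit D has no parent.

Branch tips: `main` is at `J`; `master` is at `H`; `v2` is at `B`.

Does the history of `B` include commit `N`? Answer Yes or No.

Yes

Ancestors of B (commits reachable by following parents): {A, B, C, D, E, F, G, H, I, J, K, L, M, N, O}.
N is in that set, so it is an ancestor of B.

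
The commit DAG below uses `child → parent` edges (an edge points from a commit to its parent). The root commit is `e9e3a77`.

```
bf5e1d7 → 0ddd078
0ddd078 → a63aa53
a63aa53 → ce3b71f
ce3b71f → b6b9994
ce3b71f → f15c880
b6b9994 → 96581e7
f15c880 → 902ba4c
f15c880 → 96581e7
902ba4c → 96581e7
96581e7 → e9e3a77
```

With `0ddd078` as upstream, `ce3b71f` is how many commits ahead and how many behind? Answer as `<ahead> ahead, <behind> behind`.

0 ahead, 2 behind

Reachable from ce3b71f: {902ba4c, 96581e7, b6b9994, ce3b71f, e9e3a77, f15c880}.
Reachable from 0ddd078: {0ddd078, 902ba4c, 96581e7, a63aa53, b6b9994, ce3b71f, e9e3a77, f15c880}.
Only in ce3b71f's history (ahead): {} — 0.
Only in 0ddd078's history (behind): {0ddd078, a63aa53} — 2.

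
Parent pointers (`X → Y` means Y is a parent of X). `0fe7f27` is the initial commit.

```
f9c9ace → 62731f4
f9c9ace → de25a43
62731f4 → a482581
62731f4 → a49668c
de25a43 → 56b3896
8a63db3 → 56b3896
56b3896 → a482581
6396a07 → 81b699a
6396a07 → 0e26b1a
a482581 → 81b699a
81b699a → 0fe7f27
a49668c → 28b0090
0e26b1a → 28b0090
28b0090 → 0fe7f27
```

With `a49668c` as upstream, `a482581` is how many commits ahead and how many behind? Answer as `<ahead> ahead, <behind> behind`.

2 ahead, 2 behind

Reachable from a482581: {0fe7f27, 81b699a, a482581}.
Reachable from a49668c: {0fe7f27, 28b0090, a49668c}.
Only in a482581's history (ahead): {81b699a, a482581} — 2.
Only in a49668c's history (behind): {28b0090, a49668c} — 2.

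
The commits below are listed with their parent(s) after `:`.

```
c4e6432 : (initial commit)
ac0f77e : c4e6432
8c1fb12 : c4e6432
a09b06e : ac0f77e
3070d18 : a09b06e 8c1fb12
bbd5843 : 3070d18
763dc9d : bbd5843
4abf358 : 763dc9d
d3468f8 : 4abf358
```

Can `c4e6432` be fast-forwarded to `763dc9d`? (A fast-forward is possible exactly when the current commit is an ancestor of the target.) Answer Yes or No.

A fast-forward from c4e6432 to 763dc9d is possible iff c4e6432 is an ancestor of 763dc9d.
Ancestors of 763dc9d: {3070d18, 763dc9d, 8c1fb12, a09b06e, ac0f77e, bbd5843, c4e6432}.
c4e6432 is among them, so fast-forward is possible.

Yes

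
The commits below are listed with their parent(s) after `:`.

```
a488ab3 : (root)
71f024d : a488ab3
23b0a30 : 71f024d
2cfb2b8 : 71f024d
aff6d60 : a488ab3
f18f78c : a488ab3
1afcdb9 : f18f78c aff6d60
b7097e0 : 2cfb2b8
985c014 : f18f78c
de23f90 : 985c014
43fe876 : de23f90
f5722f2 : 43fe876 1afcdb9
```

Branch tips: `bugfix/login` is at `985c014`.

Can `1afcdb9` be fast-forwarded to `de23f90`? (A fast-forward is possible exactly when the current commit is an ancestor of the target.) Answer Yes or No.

A fast-forward from 1afcdb9 to de23f90 is possible iff 1afcdb9 is an ancestor of de23f90.
Ancestors of de23f90: {985c014, a488ab3, de23f90, f18f78c}.
1afcdb9 is not among them, so fast-forward is not possible.

No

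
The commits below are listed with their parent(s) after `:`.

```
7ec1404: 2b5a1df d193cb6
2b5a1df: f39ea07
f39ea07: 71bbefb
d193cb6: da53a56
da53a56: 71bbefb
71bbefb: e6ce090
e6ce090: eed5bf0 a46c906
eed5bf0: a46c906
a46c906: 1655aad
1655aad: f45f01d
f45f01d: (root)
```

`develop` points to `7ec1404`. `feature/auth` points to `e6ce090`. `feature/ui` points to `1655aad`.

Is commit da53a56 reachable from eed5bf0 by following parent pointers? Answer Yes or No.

Ancestors of eed5bf0: {1655aad, a46c906, eed5bf0, f45f01d}.
da53a56 is not in that set, so it is not an ancestor of eed5bf0.

No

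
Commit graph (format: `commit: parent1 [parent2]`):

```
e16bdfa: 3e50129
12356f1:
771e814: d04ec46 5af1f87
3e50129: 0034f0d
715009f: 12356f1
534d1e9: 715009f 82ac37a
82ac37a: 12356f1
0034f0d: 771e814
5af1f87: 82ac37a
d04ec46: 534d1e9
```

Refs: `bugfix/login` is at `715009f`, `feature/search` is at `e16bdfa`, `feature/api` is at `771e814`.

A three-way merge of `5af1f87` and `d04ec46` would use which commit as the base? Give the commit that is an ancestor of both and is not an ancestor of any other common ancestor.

82ac37a

Ancestors of 5af1f87: {12356f1, 5af1f87, 82ac37a}.
Ancestors of d04ec46: {12356f1, 534d1e9, 715009f, 82ac37a, d04ec46}.
Common ancestors: {12356f1, 82ac37a}.
Among these, 82ac37a is not an ancestor of any other common ancestor — it is the merge base.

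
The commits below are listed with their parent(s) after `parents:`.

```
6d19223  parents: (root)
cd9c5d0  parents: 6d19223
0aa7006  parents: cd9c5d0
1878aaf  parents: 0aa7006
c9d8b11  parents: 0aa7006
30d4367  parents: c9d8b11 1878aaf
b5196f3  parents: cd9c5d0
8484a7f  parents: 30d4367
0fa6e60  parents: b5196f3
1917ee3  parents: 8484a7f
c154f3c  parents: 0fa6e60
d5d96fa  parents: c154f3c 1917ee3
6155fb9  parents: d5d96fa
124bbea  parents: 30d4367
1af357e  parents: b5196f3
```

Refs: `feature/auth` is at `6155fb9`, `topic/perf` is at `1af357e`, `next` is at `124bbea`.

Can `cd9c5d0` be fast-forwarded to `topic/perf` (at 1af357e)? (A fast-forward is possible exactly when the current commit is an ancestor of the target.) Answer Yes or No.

A fast-forward from cd9c5d0 to 1af357e is possible iff cd9c5d0 is an ancestor of 1af357e.
Ancestors of 1af357e: {1af357e, 6d19223, b5196f3, cd9c5d0}.
cd9c5d0 is among them, so fast-forward is possible.

Yes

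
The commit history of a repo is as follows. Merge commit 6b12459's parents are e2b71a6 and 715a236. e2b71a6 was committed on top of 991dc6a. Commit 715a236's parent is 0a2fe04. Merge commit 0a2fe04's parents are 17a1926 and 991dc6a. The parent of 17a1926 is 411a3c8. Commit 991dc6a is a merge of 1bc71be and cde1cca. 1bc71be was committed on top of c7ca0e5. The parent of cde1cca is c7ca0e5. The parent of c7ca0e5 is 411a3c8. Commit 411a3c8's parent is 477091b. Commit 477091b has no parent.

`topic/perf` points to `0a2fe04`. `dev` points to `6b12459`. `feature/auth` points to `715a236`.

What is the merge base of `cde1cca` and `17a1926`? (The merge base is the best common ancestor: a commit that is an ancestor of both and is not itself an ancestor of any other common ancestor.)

Ancestors of cde1cca: {411a3c8, 477091b, c7ca0e5, cde1cca}.
Ancestors of 17a1926: {17a1926, 411a3c8, 477091b}.
Common ancestors: {411a3c8, 477091b}.
Among these, 411a3c8 is not an ancestor of any other common ancestor — it is the merge base.

411a3c8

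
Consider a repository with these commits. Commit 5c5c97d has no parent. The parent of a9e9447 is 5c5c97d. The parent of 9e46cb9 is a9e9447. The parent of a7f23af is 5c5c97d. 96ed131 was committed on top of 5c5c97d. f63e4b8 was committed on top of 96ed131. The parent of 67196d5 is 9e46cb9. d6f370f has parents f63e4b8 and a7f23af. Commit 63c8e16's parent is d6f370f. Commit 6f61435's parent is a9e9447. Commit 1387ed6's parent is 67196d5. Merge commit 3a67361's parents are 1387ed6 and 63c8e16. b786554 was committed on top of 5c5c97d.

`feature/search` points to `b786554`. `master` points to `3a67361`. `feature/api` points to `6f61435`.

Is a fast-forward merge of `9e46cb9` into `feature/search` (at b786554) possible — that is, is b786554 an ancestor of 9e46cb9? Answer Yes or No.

No

A fast-forward from b786554 to 9e46cb9 is possible iff b786554 is an ancestor of 9e46cb9.
Ancestors of 9e46cb9: {5c5c97d, 9e46cb9, a9e9447}.
b786554 is not among them, so fast-forward is not possible.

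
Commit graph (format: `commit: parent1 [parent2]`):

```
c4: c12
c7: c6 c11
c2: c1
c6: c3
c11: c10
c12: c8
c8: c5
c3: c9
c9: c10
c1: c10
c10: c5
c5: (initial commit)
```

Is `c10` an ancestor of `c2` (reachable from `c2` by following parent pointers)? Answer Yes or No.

Yes

Ancestors of c2 (commits reachable by following parents): {c1, c10, c2, c5}.
c10 is in that set, so it is an ancestor of c2.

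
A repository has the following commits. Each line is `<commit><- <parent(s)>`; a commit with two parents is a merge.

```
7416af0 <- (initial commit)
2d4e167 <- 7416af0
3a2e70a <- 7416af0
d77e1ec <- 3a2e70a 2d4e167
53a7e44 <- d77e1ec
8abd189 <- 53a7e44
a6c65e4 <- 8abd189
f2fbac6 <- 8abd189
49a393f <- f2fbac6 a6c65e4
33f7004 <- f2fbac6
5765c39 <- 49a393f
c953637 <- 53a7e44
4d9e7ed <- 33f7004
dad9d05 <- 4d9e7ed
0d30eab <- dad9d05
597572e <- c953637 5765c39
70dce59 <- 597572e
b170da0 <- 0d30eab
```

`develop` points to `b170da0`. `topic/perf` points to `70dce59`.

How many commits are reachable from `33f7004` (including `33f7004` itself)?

Walking parent pointers from 33f7004: reachable set = {2d4e167, 33f7004, 3a2e70a, 53a7e44, 7416af0, 8abd189, d77e1ec, f2fbac6}.
That is 8 commits.

8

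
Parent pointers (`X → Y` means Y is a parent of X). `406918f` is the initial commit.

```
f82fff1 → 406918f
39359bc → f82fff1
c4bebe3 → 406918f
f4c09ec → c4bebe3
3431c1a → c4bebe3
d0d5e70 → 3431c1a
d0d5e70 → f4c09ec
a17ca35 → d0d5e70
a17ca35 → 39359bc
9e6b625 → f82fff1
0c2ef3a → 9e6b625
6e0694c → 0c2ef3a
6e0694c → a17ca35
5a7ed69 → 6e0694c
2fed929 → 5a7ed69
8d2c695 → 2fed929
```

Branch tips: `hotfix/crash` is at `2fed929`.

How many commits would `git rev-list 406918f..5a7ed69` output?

Reachable from 5a7ed69: {0c2ef3a, 3431c1a, 39359bc, 406918f, 5a7ed69, 6e0694c, 9e6b625, a17ca35, c4bebe3, d0d5e70, f4c09ec, f82fff1}.
Reachable from 406918f: {406918f}.
In 5a7ed69's history but not 406918f's: {0c2ef3a, 3431c1a, 39359bc, 5a7ed69, 6e0694c, 9e6b625, a17ca35, c4bebe3, d0d5e70, f4c09ec, f82fff1} — 11 commits.

11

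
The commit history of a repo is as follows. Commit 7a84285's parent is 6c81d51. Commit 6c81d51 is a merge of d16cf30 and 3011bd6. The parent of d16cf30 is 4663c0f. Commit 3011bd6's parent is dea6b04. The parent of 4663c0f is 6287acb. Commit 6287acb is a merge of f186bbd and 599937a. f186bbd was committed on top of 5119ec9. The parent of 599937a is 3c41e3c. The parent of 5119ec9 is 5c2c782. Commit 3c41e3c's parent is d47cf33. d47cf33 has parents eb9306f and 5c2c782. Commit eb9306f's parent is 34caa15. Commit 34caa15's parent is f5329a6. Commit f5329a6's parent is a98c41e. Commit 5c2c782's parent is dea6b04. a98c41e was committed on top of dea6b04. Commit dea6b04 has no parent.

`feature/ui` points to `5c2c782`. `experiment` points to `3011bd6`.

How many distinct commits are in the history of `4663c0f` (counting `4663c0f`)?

Walking parent pointers from 4663c0f: reachable set = {34caa15, 3c41e3c, 4663c0f, 5119ec9, 599937a, 5c2c782, 6287acb, a98c41e, d47cf33, dea6b04, eb9306f, f186bbd, f5329a6}.
That is 13 commits.

13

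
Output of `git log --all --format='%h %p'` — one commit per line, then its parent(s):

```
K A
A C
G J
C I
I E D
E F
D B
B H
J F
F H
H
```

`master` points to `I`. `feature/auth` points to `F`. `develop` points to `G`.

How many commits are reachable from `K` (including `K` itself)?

9

Walking parent pointers from K: reachable set = {A, B, C, D, E, F, H, I, K}.
That is 9 commits.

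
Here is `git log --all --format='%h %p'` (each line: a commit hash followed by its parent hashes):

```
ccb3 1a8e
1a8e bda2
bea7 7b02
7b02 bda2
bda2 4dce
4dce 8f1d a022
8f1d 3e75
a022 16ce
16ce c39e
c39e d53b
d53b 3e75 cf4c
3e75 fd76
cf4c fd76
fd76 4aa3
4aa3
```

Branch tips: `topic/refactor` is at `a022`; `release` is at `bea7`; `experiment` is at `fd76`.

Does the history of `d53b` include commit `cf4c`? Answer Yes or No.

Yes

Ancestors of d53b (commits reachable by following parents): {3e75, 4aa3, cf4c, d53b, fd76}.
cf4c is in that set, so it is an ancestor of d53b.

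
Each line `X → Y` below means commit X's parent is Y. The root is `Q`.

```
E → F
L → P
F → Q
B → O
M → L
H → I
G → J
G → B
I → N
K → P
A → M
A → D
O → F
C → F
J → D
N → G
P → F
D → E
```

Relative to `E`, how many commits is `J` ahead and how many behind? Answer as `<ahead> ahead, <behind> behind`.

2 ahead, 0 behind

Reachable from J: {D, E, F, J, Q}.
Reachable from E: {E, F, Q}.
Only in J's history (ahead): {D, J} — 2.
Only in E's history (behind): {} — 0.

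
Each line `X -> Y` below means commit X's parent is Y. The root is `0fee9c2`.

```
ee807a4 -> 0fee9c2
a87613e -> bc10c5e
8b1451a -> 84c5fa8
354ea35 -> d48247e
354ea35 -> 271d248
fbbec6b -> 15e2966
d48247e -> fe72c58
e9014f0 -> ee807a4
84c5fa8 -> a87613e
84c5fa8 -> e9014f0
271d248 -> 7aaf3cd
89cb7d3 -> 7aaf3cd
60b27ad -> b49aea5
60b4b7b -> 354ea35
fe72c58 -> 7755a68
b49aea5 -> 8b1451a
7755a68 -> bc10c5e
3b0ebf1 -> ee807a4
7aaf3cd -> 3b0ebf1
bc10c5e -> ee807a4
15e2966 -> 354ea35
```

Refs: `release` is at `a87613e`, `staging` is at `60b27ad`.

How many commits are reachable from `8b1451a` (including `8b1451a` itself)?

Walking parent pointers from 8b1451a: reachable set = {0fee9c2, 84c5fa8, 8b1451a, a87613e, bc10c5e, e9014f0, ee807a4}.
That is 7 commits.

7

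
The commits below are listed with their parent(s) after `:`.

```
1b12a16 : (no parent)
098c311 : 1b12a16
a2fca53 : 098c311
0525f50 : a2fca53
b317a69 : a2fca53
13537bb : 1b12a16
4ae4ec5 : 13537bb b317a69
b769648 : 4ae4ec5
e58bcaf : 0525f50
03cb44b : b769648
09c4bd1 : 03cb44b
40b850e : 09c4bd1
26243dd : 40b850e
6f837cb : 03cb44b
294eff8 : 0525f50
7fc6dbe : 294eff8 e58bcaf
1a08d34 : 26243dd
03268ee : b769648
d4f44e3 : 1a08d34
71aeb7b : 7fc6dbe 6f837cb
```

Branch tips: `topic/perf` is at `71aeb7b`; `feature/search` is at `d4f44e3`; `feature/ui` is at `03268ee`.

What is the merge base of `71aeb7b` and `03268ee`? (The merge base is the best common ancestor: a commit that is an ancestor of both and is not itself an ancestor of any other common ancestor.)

Ancestors of 71aeb7b: {03cb44b, 0525f50, 098c311, 13537bb, 1b12a16, 294eff8, 4ae4ec5, 6f837cb, 71aeb7b, 7fc6dbe, a2fca53, b317a69, b769648, e58bcaf}.
Ancestors of 03268ee: {03268ee, 098c311, 13537bb, 1b12a16, 4ae4ec5, a2fca53, b317a69, b769648}.
Common ancestors: {098c311, 13537bb, 1b12a16, 4ae4ec5, a2fca53, b317a69, b769648}.
Among these, b769648 is not an ancestor of any other common ancestor — it is the merge base.

b769648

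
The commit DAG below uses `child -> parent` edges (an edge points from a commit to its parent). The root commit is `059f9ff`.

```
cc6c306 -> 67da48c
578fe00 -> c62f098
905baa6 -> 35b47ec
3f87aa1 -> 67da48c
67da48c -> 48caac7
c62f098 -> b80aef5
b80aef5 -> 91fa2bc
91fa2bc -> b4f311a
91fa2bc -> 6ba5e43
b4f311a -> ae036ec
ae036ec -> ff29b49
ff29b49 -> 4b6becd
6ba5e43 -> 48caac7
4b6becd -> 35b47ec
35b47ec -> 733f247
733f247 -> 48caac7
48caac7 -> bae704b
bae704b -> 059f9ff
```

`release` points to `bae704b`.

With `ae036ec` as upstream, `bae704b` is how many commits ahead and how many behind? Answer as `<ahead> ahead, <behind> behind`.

0 ahead, 6 behind

Reachable from bae704b: {059f9ff, bae704b}.
Reachable from ae036ec: {059f9ff, 35b47ec, 48caac7, 4b6becd, 733f247, ae036ec, bae704b, ff29b49}.
Only in bae704b's history (ahead): {} — 0.
Only in ae036ec's history (behind): {35b47ec, 48caac7, 4b6becd, 733f247, ae036ec, ff29b49} — 6.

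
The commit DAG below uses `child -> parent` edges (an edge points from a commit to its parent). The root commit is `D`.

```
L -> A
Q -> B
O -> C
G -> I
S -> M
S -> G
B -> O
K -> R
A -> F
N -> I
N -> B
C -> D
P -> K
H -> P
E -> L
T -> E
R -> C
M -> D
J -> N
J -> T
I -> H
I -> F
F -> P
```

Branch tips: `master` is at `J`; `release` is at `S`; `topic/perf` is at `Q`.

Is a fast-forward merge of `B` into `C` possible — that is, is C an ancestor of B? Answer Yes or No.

Yes

A fast-forward from C to B is possible iff C is an ancestor of B.
Ancestors of B: {B, C, D, O}.
C is among them, so fast-forward is possible.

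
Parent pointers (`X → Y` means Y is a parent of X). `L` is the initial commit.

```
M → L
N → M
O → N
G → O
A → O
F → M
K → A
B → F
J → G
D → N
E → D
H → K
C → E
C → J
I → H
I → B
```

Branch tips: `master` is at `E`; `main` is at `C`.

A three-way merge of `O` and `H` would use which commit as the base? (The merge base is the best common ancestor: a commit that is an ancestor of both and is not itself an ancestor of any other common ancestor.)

Ancestors of O: {L, M, N, O}.
Ancestors of H: {A, H, K, L, M, N, O}.
Common ancestors: {L, M, N, O}.
Among these, O is not an ancestor of any other common ancestor — it is the merge base.

O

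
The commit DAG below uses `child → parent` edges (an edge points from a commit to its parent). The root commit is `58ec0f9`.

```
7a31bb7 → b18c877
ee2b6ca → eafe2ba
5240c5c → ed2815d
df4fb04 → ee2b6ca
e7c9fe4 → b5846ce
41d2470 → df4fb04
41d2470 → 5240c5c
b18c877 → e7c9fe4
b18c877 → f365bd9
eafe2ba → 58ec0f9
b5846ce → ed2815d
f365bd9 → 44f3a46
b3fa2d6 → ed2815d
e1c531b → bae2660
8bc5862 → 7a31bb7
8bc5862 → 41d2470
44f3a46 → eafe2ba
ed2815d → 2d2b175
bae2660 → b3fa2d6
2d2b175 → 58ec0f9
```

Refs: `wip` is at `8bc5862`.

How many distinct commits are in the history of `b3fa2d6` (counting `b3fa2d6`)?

4

Walking parent pointers from b3fa2d6: reachable set = {2d2b175, 58ec0f9, b3fa2d6, ed2815d}.
That is 4 commits.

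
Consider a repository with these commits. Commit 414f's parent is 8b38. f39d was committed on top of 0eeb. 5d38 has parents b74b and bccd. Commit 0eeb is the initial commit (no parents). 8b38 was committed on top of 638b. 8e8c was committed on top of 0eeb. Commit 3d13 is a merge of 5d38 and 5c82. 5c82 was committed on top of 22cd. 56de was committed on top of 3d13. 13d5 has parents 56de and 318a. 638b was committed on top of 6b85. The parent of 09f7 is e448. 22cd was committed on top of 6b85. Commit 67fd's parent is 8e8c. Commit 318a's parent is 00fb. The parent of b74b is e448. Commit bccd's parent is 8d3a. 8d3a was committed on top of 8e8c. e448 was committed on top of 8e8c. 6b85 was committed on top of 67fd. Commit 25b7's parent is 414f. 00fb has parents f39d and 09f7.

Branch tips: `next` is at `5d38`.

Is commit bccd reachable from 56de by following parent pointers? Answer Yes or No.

Yes

Ancestors of 56de (commits reachable by following parents): {0eeb, 22cd, 3d13, 56de, 5c82, 5d38, 67fd, 6b85, 8d3a, 8e8c, b74b, bccd, e448}.
bccd is in that set, so it is an ancestor of 56de.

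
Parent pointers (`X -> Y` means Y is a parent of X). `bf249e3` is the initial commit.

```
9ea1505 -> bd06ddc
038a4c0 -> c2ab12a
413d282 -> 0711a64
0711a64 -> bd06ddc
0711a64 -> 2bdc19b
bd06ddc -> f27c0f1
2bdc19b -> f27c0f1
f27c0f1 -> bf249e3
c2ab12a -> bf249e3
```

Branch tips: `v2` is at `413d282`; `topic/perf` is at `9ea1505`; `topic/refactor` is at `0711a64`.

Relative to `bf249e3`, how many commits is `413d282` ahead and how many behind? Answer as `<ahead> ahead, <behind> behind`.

Reachable from 413d282: {0711a64, 2bdc19b, 413d282, bd06ddc, bf249e3, f27c0f1}.
Reachable from bf249e3: {bf249e3}.
Only in 413d282's history (ahead): {0711a64, 2bdc19b, 413d282, bd06ddc, f27c0f1} — 5.
Only in bf249e3's history (behind): {} — 0.

5 ahead, 0 behind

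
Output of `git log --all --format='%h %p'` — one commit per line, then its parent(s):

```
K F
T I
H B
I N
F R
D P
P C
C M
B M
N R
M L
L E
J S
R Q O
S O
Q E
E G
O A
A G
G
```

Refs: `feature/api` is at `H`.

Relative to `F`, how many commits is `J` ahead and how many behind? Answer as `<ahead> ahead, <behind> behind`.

Reachable from J: {A, G, J, O, S}.
Reachable from F: {A, E, F, G, O, Q, R}.
Only in J's history (ahead): {J, S} — 2.
Only in F's history (behind): {E, F, Q, R} — 4.

2 ahead, 4 behind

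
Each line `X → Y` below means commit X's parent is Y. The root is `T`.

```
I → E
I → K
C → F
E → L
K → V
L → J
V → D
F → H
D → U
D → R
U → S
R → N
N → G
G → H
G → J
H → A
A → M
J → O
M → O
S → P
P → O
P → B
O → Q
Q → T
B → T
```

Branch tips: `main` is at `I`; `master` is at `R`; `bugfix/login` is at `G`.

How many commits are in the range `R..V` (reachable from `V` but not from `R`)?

Reachable from V: {A, B, D, G, H, J, M, N, O, P, Q, R, S, T, U, V}.
Reachable from R: {A, G, H, J, M, N, O, Q, R, T}.
In V's history but not R's: {B, D, P, S, U, V} — 6 commits.

6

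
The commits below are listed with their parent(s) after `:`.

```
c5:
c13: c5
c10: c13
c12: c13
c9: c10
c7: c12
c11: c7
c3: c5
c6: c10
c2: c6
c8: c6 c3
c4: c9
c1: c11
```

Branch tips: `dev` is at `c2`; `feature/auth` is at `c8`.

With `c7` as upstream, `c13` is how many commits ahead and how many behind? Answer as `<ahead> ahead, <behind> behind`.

Reachable from c13: {c13, c5}.
Reachable from c7: {c12, c13, c5, c7}.
Only in c13's history (ahead): {} — 0.
Only in c7's history (behind): {c12, c7} — 2.

0 ahead, 2 behind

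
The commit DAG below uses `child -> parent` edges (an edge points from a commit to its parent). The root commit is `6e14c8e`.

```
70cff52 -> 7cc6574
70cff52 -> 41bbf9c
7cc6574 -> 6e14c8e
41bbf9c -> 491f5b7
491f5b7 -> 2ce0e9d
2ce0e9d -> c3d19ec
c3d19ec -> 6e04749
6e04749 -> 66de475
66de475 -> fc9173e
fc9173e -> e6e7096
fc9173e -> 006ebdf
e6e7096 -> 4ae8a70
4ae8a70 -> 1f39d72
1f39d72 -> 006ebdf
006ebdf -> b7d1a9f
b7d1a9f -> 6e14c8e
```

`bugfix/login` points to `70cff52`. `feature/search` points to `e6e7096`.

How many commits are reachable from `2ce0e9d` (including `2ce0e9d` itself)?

Walking parent pointers from 2ce0e9d: reachable set = {006ebdf, 1f39d72, 2ce0e9d, 4ae8a70, 66de475, 6e04749, 6e14c8e, b7d1a9f, c3d19ec, e6e7096, fc9173e}.
That is 11 commits.

11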